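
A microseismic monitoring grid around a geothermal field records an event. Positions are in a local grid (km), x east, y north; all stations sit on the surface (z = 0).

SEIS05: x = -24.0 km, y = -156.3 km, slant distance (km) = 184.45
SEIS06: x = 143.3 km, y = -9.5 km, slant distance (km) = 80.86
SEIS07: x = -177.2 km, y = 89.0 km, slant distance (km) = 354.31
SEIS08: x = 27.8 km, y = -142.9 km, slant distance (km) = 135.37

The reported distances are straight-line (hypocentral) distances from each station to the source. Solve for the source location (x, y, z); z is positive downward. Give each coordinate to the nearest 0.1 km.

Each station gives a sphere (x−x_i)² + (y−y_i)² + z² = d_i² (stations at z=0).
Subtracting the SEIS05 sphere from SEIS06 and SEIS07: z² cancels, leaving linear equations in x and y:
334.6 x + 293.6 y = 23102.91
-306.4 x + 490.6 y = -77198.62
Solving: x ≈ 133.798, y ≈ -73.793 km (keep extra digits for the depth step; rounded: 133.8, -73.8).
Then from the SEIS05 sphere: z² = 184.45² − (x + 24.0)² − (y + 156.3)² with x = 133.798, y = -73.793, so z ≈ 48.106 ≈ 48.1 km.

(133.8, -73.8, 48.1)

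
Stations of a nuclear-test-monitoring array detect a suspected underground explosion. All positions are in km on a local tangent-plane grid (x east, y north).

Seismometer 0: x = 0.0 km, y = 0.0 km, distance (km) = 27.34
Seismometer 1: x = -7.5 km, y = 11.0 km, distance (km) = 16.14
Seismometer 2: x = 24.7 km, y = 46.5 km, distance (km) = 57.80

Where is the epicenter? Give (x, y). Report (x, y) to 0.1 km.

x ≈ -23.3 km, y ≈ 14.3 km

Circle about each station: x² + y² = 27.34²; (x + 7.5)² + (y − 11.0)² = 16.14²; (x − 24.7)² + (y − 46.5)² = 57.80².
Subtracting the Seismometer 0 equation from the Seismometer 1 and Seismometer 2 equations removes the quadratic terms:
-15.0 x + 22.0 y = 664.23
49.4 x + 93.0 y = 178.98
Solving the 2×2 system: x ≈ -23.3, y ≈ 14.3 km.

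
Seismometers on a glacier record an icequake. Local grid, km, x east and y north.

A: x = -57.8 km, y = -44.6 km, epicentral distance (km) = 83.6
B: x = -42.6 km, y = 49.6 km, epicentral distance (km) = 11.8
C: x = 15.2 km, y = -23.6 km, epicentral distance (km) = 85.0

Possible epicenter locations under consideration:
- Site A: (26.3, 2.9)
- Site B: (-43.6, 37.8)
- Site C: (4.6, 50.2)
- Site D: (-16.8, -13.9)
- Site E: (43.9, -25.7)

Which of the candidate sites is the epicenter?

Site B

For each candidate, compare |candidate − station| to the reported distance:
Site A: residuals A 13.0, B 71.4, C 56.3 → max 71.4 km
Site B: residuals A 0.0, B 0.0, C 0.0 → max 0.0 km
Site C: residuals A 29.9, B 35.4, C 10.4 → max 35.4 km
Site D: residuals A 32.4, B 56.7, C 51.6 → max 56.7 km
Site E: residuals A 19.8, B 102.9, C 56.2 → max 102.9 km
Only Site B has all residuals ≈ 0.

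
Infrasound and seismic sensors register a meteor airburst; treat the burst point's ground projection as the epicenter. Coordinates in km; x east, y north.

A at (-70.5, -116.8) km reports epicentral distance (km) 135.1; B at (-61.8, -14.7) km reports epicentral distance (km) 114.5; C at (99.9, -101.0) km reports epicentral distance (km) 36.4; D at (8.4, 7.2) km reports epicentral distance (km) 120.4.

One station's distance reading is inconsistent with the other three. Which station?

Solve using three stations at a time. Using A, C, D (subtract circle equations pairwise → linear system) gives (x, y) ≈ (63.5, -99.8).
Distances from that point to each station vs reported:
  A: calculated 135.1 vs reported 135.1 → residual 0.0 km
  B: calculated 151.5 vs reported 114.5 → residual 37.0 km
  C: calculated 36.4 vs reported 36.4 → residual 0.0 km
  D: calculated 120.4 vs reported 120.4 → residual 0.0 km
A, C, D are mutually consistent (residuals ≈ 0); B is off by 37.0 km.

B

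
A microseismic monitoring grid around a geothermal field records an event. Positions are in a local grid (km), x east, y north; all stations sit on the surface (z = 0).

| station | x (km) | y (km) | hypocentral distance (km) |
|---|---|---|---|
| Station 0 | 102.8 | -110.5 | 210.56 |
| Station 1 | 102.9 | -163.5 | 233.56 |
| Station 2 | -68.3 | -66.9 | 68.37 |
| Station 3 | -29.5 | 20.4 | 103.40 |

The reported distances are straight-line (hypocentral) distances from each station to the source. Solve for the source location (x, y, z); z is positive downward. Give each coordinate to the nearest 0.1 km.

Each station gives a sphere (x−x_i)² + (y−y_i)² + z² = d_i² (stations at z=0).
Subtracting the Station 0 sphere from Station 1 and Station 2: z² cancels, leaving linear equations in x and y:
0.2 x − 106.0 y = 4327.81
-342.2 x + 87.2 y = 26023.47
Solving: x ≈ -86.493, y ≈ -40.992 km (keep extra digits for the depth step; rounded: -86.5, -41.0).
Then from the Station 0 sphere: z² = 210.56² − (x − 102.8)² − (y + 110.5)² with x = -86.493, y = -40.992, so z ≈ 60.600 ≈ 60.6 km.

x ≈ -86.5 km, y ≈ -41.0 km, depth ≈ 60.6 km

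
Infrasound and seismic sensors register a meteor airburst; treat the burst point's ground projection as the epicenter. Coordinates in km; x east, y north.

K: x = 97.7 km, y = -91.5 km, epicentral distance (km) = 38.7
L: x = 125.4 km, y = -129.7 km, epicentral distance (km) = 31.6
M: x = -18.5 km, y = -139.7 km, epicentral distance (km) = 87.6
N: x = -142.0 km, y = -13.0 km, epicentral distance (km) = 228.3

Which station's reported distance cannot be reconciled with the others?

L

Solve using three stations at a time. Using K, M, N (subtract circle equations pairwise → linear system) gives (x, y) ≈ (64.2, -110.9).
Distances from that point to each station vs reported:
  K: calculated 38.7 vs reported 38.7 → residual 0.0 km
  L: calculated 64.0 vs reported 31.6 → residual 32.4 km
  M: calculated 87.6 vs reported 87.6 → residual 0.0 km
  N: calculated 228.3 vs reported 228.3 → residual 0.0 km
K, M, N are mutually consistent (residuals ≈ 0); L is off by 32.4 km.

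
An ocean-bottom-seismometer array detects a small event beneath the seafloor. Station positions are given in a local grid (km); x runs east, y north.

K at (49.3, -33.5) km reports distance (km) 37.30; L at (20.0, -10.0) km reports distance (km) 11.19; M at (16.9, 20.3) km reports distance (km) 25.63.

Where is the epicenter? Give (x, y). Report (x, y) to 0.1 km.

Circle about each station: (x − 49.3)² + (y + 33.5)² = 37.30²; (x − 20.0)² + (y + 10.0)² = 11.19²; (x − 16.9)² + (y − 20.3)² = 25.63².
Subtracting the K equation from the L and M equations removes the quadratic terms:
-58.6 x + 47.0 y = -1786.67
-64.8 x + 107.6 y = -2120.65
Solving the 2×2 system: x ≈ 28.4, y ≈ -2.6 km.
Check against K (with the unrounded x, y): √((x − 49.3)²+(y + 33.5)²) = 37.30 ≈ 37.30 km. ✓

(28.4, -2.6)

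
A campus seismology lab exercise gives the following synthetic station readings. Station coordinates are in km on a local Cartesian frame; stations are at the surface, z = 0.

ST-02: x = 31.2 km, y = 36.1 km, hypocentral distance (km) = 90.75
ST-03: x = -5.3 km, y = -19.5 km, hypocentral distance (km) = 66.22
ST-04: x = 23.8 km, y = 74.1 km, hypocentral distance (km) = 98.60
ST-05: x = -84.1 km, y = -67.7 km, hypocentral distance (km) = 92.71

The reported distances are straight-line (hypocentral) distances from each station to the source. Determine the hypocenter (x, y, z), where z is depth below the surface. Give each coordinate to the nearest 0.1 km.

x ≈ -56.4 km, y ≈ 19.2 km, depth ≈ 16.6 km

Each station gives a sphere (x−x_i)² + (y−y_i)² + z² = d_i² (stations at z=0).
Subtracting the ST-02 sphere from ST-03 and ST-04: z² cancels, leaving linear equations in x and y:
-73.0 x − 111.2 y = 1982.16
-14.8 x + 76.0 y = 2294.20
Solving: x ≈ -56.404, y ≈ 19.203 km (keep extra digits for the depth step; rounded: -56.4, 19.2).
Then from the ST-02 sphere: z² = 90.75² − (x − 31.2)² − (y − 36.1)² with x = -56.404, y = 19.203, so z ≈ 16.601 ≈ 16.6 km.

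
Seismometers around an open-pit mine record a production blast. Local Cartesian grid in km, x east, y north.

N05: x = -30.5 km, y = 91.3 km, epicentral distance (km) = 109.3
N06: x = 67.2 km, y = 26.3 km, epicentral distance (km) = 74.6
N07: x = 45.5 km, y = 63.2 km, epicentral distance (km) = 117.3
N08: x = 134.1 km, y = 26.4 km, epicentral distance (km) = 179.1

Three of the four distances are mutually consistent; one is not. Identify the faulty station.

N06

Solve using three stations at a time. Using N05, N07, N08 (subtract circle equations pairwise → linear system) gives (x, y) ≈ (-39.5, -17.7).
Distances from that point to each station vs reported:
  N05: calculated 109.4 vs reported 109.3 → residual 0.1 km
  N06: calculated 115.5 vs reported 74.6 → residual 40.9 km
  N07: calculated 117.4 vs reported 117.3 → residual 0.1 km
  N08: calculated 179.2 vs reported 179.1 → residual 0.1 km
N05, N07, N08 are mutually consistent (residuals ≈ 0); N06 is off by 40.9 km.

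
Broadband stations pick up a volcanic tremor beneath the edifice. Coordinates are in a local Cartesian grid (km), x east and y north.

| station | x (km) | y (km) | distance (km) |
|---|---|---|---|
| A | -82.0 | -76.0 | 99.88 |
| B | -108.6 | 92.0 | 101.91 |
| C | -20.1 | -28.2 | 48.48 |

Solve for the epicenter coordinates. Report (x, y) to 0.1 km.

Circle about each station: (x + 82.0)² + (y + 76.0)² = 99.88²; (x + 108.6)² + (y − 92.0)² = 101.91²; (x + 20.1)² + (y + 28.2)² = 48.48².
Subtracting the A equation from the B and C equations removes the quadratic terms:
-53.2 x + 336.0 y = 7348.33
123.8 x + 95.6 y = -3675.05
Solving the 2×2 system: x ≈ -41.5, y ≈ 15.3 km.
Check against A (with the unrounded x, y): √((x + 82.0)²+(y + 76.0)²) = 99.88 ≈ 99.88 km. ✓

x ≈ -41.5 km, y ≈ 15.3 km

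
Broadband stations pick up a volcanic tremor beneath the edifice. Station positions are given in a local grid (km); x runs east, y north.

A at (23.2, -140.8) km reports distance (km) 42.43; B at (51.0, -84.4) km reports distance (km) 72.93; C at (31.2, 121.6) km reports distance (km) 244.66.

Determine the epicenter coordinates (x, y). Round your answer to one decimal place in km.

(-13.2, -119.0)

Circle about each station: (x − 23.2)² + (y + 140.8)² = 42.43²; (x − 51.0)² + (y + 84.4)² = 72.93²; (x − 31.2)² + (y − 121.6)² = 244.66².
Subtracting the A equation from the B and C equations removes the quadratic terms:
55.6 x + 112.8 y = -14157.00
16.0 x + 524.8 y = -62661.09
Solving the 2×2 system: x ≈ -13.2, y ≈ -119.0 km.
Check against A (with the unrounded x, y): √((x − 23.2)²+(y + 140.8)²) = 42.43 ≈ 42.43 km. ✓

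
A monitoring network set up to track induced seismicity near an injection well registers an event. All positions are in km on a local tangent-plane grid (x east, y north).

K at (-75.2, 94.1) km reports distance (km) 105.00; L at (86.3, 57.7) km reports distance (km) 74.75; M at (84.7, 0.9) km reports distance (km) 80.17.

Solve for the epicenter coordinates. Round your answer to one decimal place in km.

x ≈ 14.0 km, y ≈ 38.7 km

Circle about each station: (x + 75.2)² + (y − 94.1)² = 105.00²; (x − 86.3)² + (y − 57.7)² = 74.75²; (x − 84.7)² + (y − 0.9)² = 80.17².
Subtracting pairs of circle equations eliminates x²+y² and gives linear equations (the radical axes):
323.0 x − 72.8 y = 1704.57
319.8 x − 186.4 y = -2737.18
Solving the 2×2 system: x ≈ 14.0, y ≈ 38.7 km.
Check against K (with the unrounded x, y): √((x + 75.2)²+(y − 94.1)²) = 105.00 ≈ 105.00 km. ✓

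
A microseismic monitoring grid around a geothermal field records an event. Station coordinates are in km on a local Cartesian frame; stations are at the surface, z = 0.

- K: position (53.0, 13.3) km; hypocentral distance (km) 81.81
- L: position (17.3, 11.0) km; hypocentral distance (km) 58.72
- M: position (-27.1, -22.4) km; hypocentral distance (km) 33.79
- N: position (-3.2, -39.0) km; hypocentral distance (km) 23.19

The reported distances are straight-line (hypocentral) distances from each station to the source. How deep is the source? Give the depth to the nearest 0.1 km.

z ≈ 22.8 km

Each station gives a sphere (x−x_i)² + (y−y_i)² + z² = d_i² (stations at z=0).
Subtracting the K sphere from L and M: z² cancels, leaving linear equations in x and y:
-71.4 x − 4.6 y = 679.24
-160.2 x − 71.4 y = 3801.39
Solving: x ≈ -7.111, y ≈ -37.286 km (keep extra digits for the depth step; rounded: -7.1, -37.3).
Then from the K sphere: z² = 81.81² − (x − 53.0)² − (y − 13.3)² with x = -7.111, y = -37.286, so z ≈ 22.817 ≈ 22.8 km.
Check against N (with the unrounded solution): distance 23.21 ≈ 23.19 km. ✓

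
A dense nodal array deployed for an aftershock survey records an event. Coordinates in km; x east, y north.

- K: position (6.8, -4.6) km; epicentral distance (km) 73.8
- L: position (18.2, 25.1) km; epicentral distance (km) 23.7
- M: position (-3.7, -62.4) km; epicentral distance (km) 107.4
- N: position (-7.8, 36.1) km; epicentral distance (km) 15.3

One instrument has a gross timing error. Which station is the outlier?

Solve using three stations at a time. Using L, M, N (subtract circle equations pairwise → linear system) gives (x, y) ≈ (4.8, 44.7).
Distances from that point to each station vs reported:
  K: calculated 49.3 vs reported 73.8 → residual 24.5 km
  L: calculated 23.7 vs reported 23.7 → residual 0.0 km
  M: calculated 107.4 vs reported 107.4 → residual 0.0 km
  N: calculated 15.3 vs reported 15.3 → residual 0.0 km
L, M, N are mutually consistent (residuals ≈ 0); K is off by 24.5 km.

K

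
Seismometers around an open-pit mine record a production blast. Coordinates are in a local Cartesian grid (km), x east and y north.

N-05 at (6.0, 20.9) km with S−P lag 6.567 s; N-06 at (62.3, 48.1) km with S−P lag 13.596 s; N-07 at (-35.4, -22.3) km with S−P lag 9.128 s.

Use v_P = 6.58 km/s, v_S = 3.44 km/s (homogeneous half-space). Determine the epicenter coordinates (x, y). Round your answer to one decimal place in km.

Distance from S−P lag: d = Δt · v_P v_S / (v_P − v_S) = Δt · (6.58·3.44)/(6.58−3.44) ≈ 7.2087·Δt.
So d_N-05 = 47.34, d_N-06 = 98.01, d_N-07 = 65.80 km.
Circle about each station: (x − 6.0)² + (y − 20.9)² = 47.34²; (x − 62.3)² + (y − 48.1)² = 98.01²; (x + 35.4)² + (y + 22.3)² = 65.80².
Subtracting the N-05 equation from the N-06 and N-07 equations removes the quadratic terms:
112.6 x + 54.4 y = -1642.79
-82.8 x − 86.4 y = -810.92
Solving the 2×2 system: x ≈ -35.6, y ≈ 43.5 km.

(-35.6, 43.5)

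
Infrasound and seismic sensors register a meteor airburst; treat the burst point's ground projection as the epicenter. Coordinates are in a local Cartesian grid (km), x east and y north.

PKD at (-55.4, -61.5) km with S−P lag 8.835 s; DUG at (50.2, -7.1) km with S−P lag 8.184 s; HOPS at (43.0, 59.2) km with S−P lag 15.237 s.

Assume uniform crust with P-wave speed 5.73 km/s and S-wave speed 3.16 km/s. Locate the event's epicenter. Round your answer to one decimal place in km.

Distance from S−P lag: d = Δt · v_P v_S / (v_P − v_S) = Δt · (5.73·3.16)/(5.73−3.16) ≈ 7.0454·Δt.
So d_PKD = 62.25, d_DUG = 57.66, d_HOPS = 107.35 km.
Circle about each station: (x + 55.4)² + (y + 61.5)² = 62.25²; (x − 50.2)² + (y + 7.1)² = 57.66²; (x − 43.0)² + (y − 59.2)² = 107.35².
Subtracting pairs of circle equations eliminates x²+y² and gives linear equations (the radical axes):
211.2 x + 108.8 y = -3730.57
196.8 x + 241.4 y = -9146.73
Solving the 2×2 system: x ≈ 3.2, y ≈ -40.5 km.

x ≈ 3.2 km, y ≈ -40.5 km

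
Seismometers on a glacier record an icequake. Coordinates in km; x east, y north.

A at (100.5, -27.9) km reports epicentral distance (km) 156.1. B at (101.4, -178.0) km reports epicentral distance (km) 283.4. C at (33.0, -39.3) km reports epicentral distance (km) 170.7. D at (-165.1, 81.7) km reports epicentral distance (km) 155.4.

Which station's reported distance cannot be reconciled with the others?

C

Solve using three stations at a time. Using A, B, D (subtract circle equations pairwise → linear system) gives (x, y) ≈ (-9.7, 82.8).
Distances from that point to each station vs reported:
  A: calculated 156.1 vs reported 156.1 → residual 0.0 km
  B: calculated 283.4 vs reported 283.4 → residual 0.0 km
  C: calculated 129.3 vs reported 170.7 → residual 41.4 km
  D: calculated 155.4 vs reported 155.4 → residual 0.0 km
A, B, D are mutually consistent (residuals ≈ 0); C is off by 41.4 km.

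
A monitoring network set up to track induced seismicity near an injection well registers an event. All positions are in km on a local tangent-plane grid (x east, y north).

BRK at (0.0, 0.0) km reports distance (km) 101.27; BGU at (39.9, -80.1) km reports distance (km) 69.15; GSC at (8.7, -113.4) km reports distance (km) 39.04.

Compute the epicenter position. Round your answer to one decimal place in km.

Circle about each station: x² + y² = 101.27²; (x − 39.9)² + (y + 80.1)² = 69.15²; (x − 8.7)² + (y + 113.4)² = 39.04².
Subtracting the BRK equation from the BGU and GSC equations removes the quadratic terms:
79.8 x − 160.2 y = 13481.91
17.4 x − 226.8 y = 21666.74
Solving the 2×2 system: x ≈ -27.0, y ≈ -97.6 km.

x ≈ -27.0 km, y ≈ -97.6 km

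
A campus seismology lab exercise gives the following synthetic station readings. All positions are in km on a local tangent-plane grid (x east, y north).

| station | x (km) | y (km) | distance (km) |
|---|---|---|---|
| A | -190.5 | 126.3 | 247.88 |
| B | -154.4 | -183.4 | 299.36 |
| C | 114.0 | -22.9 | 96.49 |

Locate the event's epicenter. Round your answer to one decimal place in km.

(42.6, 42.0)

Circle about each station: (x + 190.5)² + (y − 126.3)² = 247.88²; (x + 154.4)² + (y + 183.4)² = 299.36²; (x − 114.0)² + (y + 22.9)² = 96.49².
Subtracting the A equation from the B and C equations removes the quadratic terms:
72.2 x − 619.4 y = -22938.94
609.0 x − 298.4 y = 13412.64
Solving the 2×2 system: x ≈ 42.6, y ≈ 42.0 km.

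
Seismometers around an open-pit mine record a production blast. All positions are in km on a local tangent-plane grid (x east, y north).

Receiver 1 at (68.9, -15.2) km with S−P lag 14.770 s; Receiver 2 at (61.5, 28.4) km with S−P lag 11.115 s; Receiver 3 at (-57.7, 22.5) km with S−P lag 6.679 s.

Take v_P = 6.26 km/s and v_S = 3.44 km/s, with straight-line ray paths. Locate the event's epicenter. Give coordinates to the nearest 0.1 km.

(-18.9, 55.6)

Distance from S−P lag: d = Δt · v_P v_S / (v_P − v_S) = Δt · (6.26·3.44)/(6.26−3.44) ≈ 7.6363·Δt.
So d_Receiver 1 = 112.79, d_Receiver 2 = 84.88, d_Receiver 3 = 51.00 km.
Circle about each station: (x − 68.9)² + (y + 15.2)² = 112.79²; (x − 61.5)² + (y − 28.4)² = 84.88²; (x + 57.7)² + (y − 22.5)² = 51.00².
Subtracting the Receiver 1 equation from the Receiver 2 and Receiver 3 equations removes the quadratic terms:
-14.8 x + 87.2 y = 5127.53
-253.2 x + 75.4 y = 8977.87
Solving the 2×2 system: x ≈ -18.9, y ≈ 55.6 km.
Check against Receiver 1 (with the unrounded x, y): √((x − 68.9)²+(y + 15.2)²) = 112.79 ≈ 112.79 km. ✓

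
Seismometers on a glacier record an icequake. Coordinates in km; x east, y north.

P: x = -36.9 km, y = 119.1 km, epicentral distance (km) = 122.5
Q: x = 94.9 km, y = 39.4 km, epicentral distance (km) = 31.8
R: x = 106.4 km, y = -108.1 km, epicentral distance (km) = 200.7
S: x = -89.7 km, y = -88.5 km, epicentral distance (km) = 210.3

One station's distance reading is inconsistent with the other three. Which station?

Solve using three stations at a time. Using P, Q, S (subtract circle equations pairwise → linear system) gives (x, y) ≈ (66.1, 52.8).
Distances from that point to each station vs reported:
  P: calculated 122.5 vs reported 122.5 → residual 0.0 km
  Q: calculated 31.8 vs reported 31.8 → residual 0.0 km
  R: calculated 165.8 vs reported 200.7 → residual 34.9 km
  S: calculated 210.3 vs reported 210.3 → residual 0.0 km
P, Q, S are mutually consistent (residuals ≈ 0); R is off by 34.9 km.

R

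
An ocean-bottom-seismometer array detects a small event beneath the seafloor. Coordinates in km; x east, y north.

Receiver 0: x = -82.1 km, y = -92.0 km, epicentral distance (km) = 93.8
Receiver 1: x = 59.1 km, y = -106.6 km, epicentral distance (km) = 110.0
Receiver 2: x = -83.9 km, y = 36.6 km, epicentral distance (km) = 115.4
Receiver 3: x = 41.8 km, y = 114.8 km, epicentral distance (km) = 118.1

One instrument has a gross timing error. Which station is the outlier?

Solve using three stations at a time. Using Receiver 1, Receiver 2, Receiver 3 (subtract circle equations pairwise → linear system) gives (x, y) ≈ (24.8, -2.1).
Distances from that point to each station vs reported:
  Receiver 0: calculated 139.7 vs reported 93.8 → residual 45.9 km
  Receiver 1: calculated 110.0 vs reported 110.0 → residual 0.0 km
  Receiver 2: calculated 115.4 vs reported 115.4 → residual 0.0 km
  Receiver 3: calculated 118.1 vs reported 118.1 → residual 0.0 km
Receiver 1, Receiver 2, Receiver 3 are mutually consistent (residuals ≈ 0); Receiver 0 is off by 45.9 km.

Receiver 0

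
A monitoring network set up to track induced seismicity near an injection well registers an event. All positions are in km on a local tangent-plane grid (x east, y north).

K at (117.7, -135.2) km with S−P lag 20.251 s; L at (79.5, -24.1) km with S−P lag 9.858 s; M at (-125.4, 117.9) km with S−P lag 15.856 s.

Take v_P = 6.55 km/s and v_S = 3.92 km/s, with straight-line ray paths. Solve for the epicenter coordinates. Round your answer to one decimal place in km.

(-6.9, 18.3)

Distance from S−P lag: d = Δt · v_P v_S / (v_P − v_S) = Δt · (6.55·3.92)/(6.55−3.92) ≈ 9.7627·Δt.
So d_K = 197.71, d_L = 96.24, d_M = 154.80 km.
Circle about each station: (x − 117.7)² + (y + 135.2)² = 197.71²; (x − 79.5)² + (y + 24.1)² = 96.24²; (x + 125.4)² + (y − 117.9)² = 154.80².
Subtracting the K equation from the L and M equations removes the quadratic terms:
-76.4 x + 222.2 y = 4595.84
-486.2 x + 506.2 y = 12619.44
Solving the 2×2 system: x ≈ -6.9, y ≈ 18.3 km.
Check against K (with the unrounded x, y): √((x − 117.7)²+(y + 135.2)²) = 197.71 ≈ 197.71 km. ✓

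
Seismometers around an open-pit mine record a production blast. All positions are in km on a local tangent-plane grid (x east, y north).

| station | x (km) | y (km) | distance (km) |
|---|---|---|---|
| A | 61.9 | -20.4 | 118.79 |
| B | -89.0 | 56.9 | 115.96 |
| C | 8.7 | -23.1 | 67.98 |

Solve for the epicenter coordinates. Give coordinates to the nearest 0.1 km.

Circle about each station: (x − 61.9)² + (y + 20.4)² = 118.79²; (x + 89.0)² + (y − 56.9)² = 115.96²; (x − 8.7)² + (y + 23.1)² = 67.98².
Subtracting the A equation from the B and C equations removes the quadratic terms:
-301.8 x + 154.6 y = 7575.18
-106.4 x − 5.4 y = 5851.31
Solving the 2×2 system: x ≈ -52.3, y ≈ -53.1 km.

x ≈ -52.3 km, y ≈ -53.1 km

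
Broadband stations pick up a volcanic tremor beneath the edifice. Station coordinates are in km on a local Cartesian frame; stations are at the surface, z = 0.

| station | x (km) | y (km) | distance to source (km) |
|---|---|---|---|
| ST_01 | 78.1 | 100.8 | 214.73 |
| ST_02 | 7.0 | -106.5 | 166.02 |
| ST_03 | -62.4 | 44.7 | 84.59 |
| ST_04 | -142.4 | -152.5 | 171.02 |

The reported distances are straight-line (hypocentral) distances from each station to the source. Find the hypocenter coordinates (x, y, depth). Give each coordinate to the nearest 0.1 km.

(-102.6, 2.2, 61.1)

Each station gives a sphere (x−x_i)² + (y−y_i)² + z² = d_i² (stations at z=0).
Subtracting the ST_01 sphere from ST_02 and ST_03: z² cancels, leaving linear equations in x and y:
-142.2 x − 414.6 y = 13677.33
-281.0 x − 112.2 y = 28585.10
Solving: x ≈ -102.606, y ≈ 2.203 km (keep extra digits for the depth step; rounded: -102.6, 2.2).
Then from the ST_01 sphere: z² = 214.73² − (x − 78.1)² − (y − 100.8)² with x = -102.606, y = 2.203, so z ≈ 61.098 ≈ 61.1 km.
Check against ST_04 (with the unrounded solution): distance 171.02 ≈ 171.02 km. ✓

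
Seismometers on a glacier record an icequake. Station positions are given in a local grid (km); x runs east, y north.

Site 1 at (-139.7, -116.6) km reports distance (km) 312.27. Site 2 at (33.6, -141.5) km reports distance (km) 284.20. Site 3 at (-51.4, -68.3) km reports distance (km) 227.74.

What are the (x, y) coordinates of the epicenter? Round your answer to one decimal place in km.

Circle about each station: (x + 139.7)² + (y + 116.6)² = 312.27²; (x − 33.6)² + (y + 141.5)² = 284.20²; (x + 51.4)² + (y + 68.3)² = 227.74².
Subtracting the Site 1 equation from the Site 2 and Site 3 equations removes the quadratic terms:
346.6 x − 49.8 y = 4782.47
176.6 x + 96.6 y = 19842.25
Solving the 2×2 system: x ≈ 34.3, y ≈ 142.7 km.
Check against Site 1 (with the unrounded x, y): √((x + 139.7)²+(y + 116.6)²) = 312.27 ≈ 312.27 km. ✓

(34.3, 142.7)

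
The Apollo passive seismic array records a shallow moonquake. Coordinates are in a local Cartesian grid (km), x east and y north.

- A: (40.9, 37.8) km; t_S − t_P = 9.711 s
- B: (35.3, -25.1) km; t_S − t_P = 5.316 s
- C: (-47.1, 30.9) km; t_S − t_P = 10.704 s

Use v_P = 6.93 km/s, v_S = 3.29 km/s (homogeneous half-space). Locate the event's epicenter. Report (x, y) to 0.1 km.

(5.0, -11.3)

Distance from S−P lag: d = Δt · v_P v_S / (v_P − v_S) = Δt · (6.93·3.29)/(6.93−3.29) ≈ 6.2637·Δt.
So d_A = 60.83, d_B = 33.30, d_C = 67.05 km.
Circle about each station: (x − 40.9)² + (y − 37.8)² = 60.83²; (x − 35.3)² + (y + 25.1)² = 33.30²; (x + 47.1)² + (y − 30.9)² = 67.05².
Subtracting the A equation from the B and C equations removes the quadratic terms:
-11.2 x − 125.8 y = 1365.85
-176.0 x − 13.8 y = -723.84
Solving the 2×2 system: x ≈ 5.0, y ≈ -11.3 km.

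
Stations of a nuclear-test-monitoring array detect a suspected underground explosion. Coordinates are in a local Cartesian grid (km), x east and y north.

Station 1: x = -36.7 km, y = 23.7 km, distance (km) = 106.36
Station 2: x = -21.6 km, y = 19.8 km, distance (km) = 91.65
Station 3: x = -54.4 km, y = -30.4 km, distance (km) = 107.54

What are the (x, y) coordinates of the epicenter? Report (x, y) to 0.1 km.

(53.1, -33.3)

Circle about each station: (x + 36.7)² + (y − 23.7)² = 106.36²; (x + 21.6)² + (y − 19.8)² = 91.65²; (x + 54.4)² + (y + 30.4)² = 107.54².
Subtracting the Station 1 equation from the Station 2 and Station 3 equations removes the quadratic terms:
30.2 x − 7.8 y = 1862.75
-35.4 x − 108.2 y = 1722.54
Solving the 2×2 system: x ≈ 53.1, y ≈ -33.3 km.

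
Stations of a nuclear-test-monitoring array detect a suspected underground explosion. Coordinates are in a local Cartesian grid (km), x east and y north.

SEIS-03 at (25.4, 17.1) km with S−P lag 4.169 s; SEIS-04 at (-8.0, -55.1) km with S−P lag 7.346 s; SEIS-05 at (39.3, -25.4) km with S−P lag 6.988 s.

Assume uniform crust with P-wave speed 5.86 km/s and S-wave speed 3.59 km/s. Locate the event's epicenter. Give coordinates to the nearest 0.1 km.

Distance from S−P lag: d = Δt · v_P v_S / (v_P − v_S) = Δt · (5.86·3.59)/(5.86−3.59) ≈ 9.2676·Δt.
So d_SEIS-03 = 38.64, d_SEIS-04 = 68.08, d_SEIS-05 = 64.76 km.
Circle about each station: (x − 25.4)² + (y − 17.1)² = 38.64²; (x + 8.0)² + (y + 55.1)² = 68.08²; (x − 39.3)² + (y + 25.4)² = 64.76².
Subtracting pairs of circle equations eliminates x²+y² and gives linear equations (the radical axes):
-66.8 x − 144.4 y = -979.40
27.8 x − 85.0 y = -1448.73
Solving the 2×2 system: x ≈ -13.0, y ≈ 12.8 km.

x ≈ -13.0 km, y ≈ 12.8 km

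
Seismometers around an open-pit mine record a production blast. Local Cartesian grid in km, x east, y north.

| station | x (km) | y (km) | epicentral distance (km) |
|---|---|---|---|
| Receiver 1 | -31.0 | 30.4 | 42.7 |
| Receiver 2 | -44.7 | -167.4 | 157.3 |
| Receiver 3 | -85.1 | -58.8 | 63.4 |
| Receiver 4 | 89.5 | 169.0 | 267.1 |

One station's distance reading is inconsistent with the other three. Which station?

Solve using three stations at a time. Using Receiver 1, Receiver 2, Receiver 3 (subtract circle equations pairwise → linear system) gives (x, y) ≈ (-44.5, -10.1).
Distances from that point to each station vs reported:
  Receiver 1: calculated 42.7 vs reported 42.7 → residual 0.0 km
  Receiver 2: calculated 157.3 vs reported 157.3 → residual 0.0 km
  Receiver 3: calculated 63.4 vs reported 63.4 → residual 0.0 km
  Receiver 4: calculated 223.7 vs reported 267.1 → residual 43.4 km
Receiver 1, Receiver 2, Receiver 3 are mutually consistent (residuals ≈ 0); Receiver 4 is off by 43.4 km.

Receiver 4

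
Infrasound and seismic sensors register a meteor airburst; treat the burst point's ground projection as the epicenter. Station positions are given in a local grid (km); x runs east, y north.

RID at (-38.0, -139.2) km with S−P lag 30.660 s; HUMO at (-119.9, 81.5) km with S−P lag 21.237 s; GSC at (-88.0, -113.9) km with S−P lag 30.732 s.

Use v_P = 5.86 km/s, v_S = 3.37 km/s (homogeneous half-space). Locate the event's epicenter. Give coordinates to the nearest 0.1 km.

48.4 km east, 88.1 km north

Distance from S−P lag: d = Δt · v_P v_S / (v_P − v_S) = Δt · (5.86·3.37)/(5.86−3.37) ≈ 7.9310·Δt.
So d_RID = 243.16, d_HUMO = 168.43, d_GSC = 243.74 km.
Circle about each station: (x + 38.0)² + (y + 139.2)² = 243.16²; (x + 119.9)² + (y − 81.5)² = 168.43²; (x + 88.0)² + (y + 113.9)² = 243.74².
Subtracting pairs of circle equations eliminates x²+y² and gives linear equations (the radical axes):
-163.8 x + 441.4 y = 30955.74
-100.0 x + 50.6 y = -385.83
Solving the 2×2 system: x ≈ 48.4, y ≈ 88.1 km.
Check against RID (with the unrounded x, y): √((x + 38.0)²+(y + 139.2)²) = 243.19 ≈ 243.16 km. ✓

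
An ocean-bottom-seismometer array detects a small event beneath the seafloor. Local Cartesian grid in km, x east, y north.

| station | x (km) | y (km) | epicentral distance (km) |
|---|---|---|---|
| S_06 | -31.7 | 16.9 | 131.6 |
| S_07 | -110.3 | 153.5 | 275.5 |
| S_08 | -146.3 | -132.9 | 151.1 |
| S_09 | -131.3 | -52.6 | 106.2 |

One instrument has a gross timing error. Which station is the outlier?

S_08

Solve using three stations at a time. Using S_06, S_07, S_09 (subtract circle equations pairwise → linear system) gives (x, y) ≈ (-44.7, -114.1).
Distances from that point to each station vs reported:
  S_06: calculated 131.6 vs reported 131.6 → residual 0.0 km
  S_07: calculated 275.5 vs reported 275.5 → residual 0.0 km
  S_08: calculated 103.4 vs reported 151.1 → residual 47.7 km
  S_09: calculated 106.2 vs reported 106.2 → residual 0.0 km
S_06, S_07, S_09 are mutually consistent (residuals ≈ 0); S_08 is off by 47.7 km.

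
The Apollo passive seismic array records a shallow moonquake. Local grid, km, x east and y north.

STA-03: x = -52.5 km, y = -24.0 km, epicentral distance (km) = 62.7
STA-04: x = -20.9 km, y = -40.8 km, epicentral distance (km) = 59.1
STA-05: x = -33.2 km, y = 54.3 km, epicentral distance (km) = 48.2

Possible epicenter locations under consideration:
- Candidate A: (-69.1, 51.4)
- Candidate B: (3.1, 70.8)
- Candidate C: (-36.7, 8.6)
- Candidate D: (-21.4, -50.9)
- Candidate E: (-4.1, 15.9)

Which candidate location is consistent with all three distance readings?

For each candidate, compare |candidate − station| to the reported distance:
Candidate A: residuals STA-03 14.5, STA-04 44.9, STA-05 12.2 → max 44.9 km
Candidate B: residuals STA-03 47.2, STA-04 55.1, STA-05 8.3 → max 55.1 km
Candidate C: residuals STA-03 26.5, STA-04 7.2, STA-05 2.4 → max 26.5 km
Candidate D: residuals STA-03 21.6, STA-04 49.0, STA-05 57.7 → max 57.7 km
Candidate E: residuals STA-03 0.0, STA-04 0.0, STA-05 0.0 → max 0.0 km
Only Candidate E has all residuals ≈ 0.

Candidate E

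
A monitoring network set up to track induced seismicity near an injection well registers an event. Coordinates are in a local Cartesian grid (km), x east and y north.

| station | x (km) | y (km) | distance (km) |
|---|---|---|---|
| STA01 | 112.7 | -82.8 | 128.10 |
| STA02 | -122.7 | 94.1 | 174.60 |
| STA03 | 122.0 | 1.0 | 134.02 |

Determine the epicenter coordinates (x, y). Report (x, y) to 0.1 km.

Circle about each station: (x − 112.7)² + (y + 82.8)² = 128.10²; (x + 122.7)² + (y − 94.1)² = 174.60²; (x − 122.0)² + (y − 1.0)² = 134.02².
Subtracting the STA01 equation from the STA02 and STA03 equations removes the quadratic terms:
-470.8 x + 353.8 y = -9722.58
18.6 x + 167.6 y = -6223.88
Solving the 2×2 system: x ≈ -6.7, y ≈ -36.4 km.
Check against STA01 (with the unrounded x, y): √((x − 112.7)²+(y + 82.8)²) = 128.10 ≈ 128.10 km. ✓

(-6.7, -36.4)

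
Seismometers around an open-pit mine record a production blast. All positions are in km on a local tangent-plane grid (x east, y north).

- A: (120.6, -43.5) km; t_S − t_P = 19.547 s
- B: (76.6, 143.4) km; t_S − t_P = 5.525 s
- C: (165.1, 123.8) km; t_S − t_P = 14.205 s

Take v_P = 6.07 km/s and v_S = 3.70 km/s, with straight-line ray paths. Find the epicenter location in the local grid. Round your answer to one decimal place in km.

Distance from S−P lag: d = Δt · v_P v_S / (v_P − v_S) = Δt · (6.07·3.70)/(6.07−3.70) ≈ 9.4764·Δt.
So d_A = 185.23, d_B = 52.36, d_C = 134.61 km.
Circle about each station: (x − 120.6)² + (y + 43.5)² = 185.23²; (x − 76.6)² + (y − 143.4)² = 52.36²; (x − 165.1)² + (y − 123.8)² = 134.61².
Subtracting pairs of circle equations eliminates x²+y² and gives linear equations (the radical axes):
-88.0 x + 373.8 y = 41563.09
89.0 x + 334.6 y = 42338.14
Solving the 2×2 system: x ≈ 30.6, y ≈ 118.4 km.

(30.6, 118.4)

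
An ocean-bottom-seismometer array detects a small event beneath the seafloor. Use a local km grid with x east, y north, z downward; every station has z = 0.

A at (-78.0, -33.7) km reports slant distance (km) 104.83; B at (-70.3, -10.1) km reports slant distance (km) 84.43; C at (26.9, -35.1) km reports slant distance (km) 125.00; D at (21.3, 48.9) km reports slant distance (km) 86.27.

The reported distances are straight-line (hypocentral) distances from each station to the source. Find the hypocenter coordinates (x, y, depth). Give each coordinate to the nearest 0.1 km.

(-46.5, 50.9, 53.3)

Each station gives a sphere (x−x_i)² + (y−y_i)² + z² = d_i² (stations at z=0).
Subtracting the A sphere from B and C: z² cancels, leaving linear equations in x and y:
15.4 x + 47.2 y = 1685.31
209.8 x − 2.8 y = -9899.74
Solving: x ≈ -46.508, y ≈ 50.880 km (keep extra digits for the depth step; rounded: -46.5, 50.9).
Then from the A sphere: z² = 104.83² − (x + 78.0)² − (y + 33.7)² with x = -46.508, y = 50.880, so z ≈ 53.327 ≈ 53.3 km.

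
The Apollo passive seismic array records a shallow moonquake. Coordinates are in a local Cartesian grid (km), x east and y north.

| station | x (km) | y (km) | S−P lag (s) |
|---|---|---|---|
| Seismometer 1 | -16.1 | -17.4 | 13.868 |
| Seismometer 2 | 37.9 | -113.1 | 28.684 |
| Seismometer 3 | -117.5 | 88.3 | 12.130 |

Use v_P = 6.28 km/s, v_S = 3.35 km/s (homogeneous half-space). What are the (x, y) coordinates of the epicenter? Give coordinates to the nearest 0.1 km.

-30.7 km east, 81.1 km north

Distance from S−P lag: d = Δt · v_P v_S / (v_P − v_S) = Δt · (6.28·3.35)/(6.28−3.35) ≈ 7.1802·Δt.
So d_Seismometer 1 = 99.58, d_Seismometer 2 = 205.96, d_Seismometer 3 = 87.10 km.
Circle about each station: (x + 16.1)² + (y + 17.4)² = 99.58²; (x − 37.9)² + (y + 113.1)² = 205.96²; (x + 117.5)² + (y − 88.3)² = 87.10².
Subtracting the Seismometer 1 equation from the Seismometer 2 and Seismometer 3 equations removes the quadratic terms:
108.0 x − 191.4 y = -18837.30
-202.8 x + 211.4 y = 23370.94
Solving the 2×2 system: x ≈ -30.7, y ≈ 81.1 km.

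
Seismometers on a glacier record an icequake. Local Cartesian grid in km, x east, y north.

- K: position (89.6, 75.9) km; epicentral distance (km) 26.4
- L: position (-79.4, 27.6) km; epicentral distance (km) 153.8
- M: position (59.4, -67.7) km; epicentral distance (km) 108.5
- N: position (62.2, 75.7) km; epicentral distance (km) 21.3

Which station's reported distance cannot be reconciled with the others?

Solve using three stations at a time. Using K, L, N (subtract circle equations pairwise → linear system) gives (x, y) ≈ (71.6, 56.7).
Distances from that point to each station vs reported:
  K: calculated 26.3 vs reported 26.4 → residual 0.1 km
  L: calculated 153.8 vs reported 153.8 → residual 0.0 km
  M: calculated 125.0 vs reported 108.5 → residual 16.5 km
  N: calculated 21.2 vs reported 21.3 → residual 0.1 km
K, L, N are mutually consistent (residuals ≈ 0); M is off by 16.5 km.

M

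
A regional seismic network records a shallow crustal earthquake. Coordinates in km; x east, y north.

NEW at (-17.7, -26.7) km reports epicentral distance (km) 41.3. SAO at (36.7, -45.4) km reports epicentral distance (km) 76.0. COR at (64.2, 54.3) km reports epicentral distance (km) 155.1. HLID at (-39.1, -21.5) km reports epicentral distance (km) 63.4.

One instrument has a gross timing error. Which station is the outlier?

HLID

Solve using three stations at a time. Using NEW, SAO, COR (subtract circle equations pairwise → linear system) gives (x, y) ≈ (-37.2, -63.1).
Distances from that point to each station vs reported:
  NEW: calculated 41.2 vs reported 41.3 → residual 0.1 km
  SAO: calculated 76.0 vs reported 76.0 → residual 0.0 km
  COR: calculated 155.1 vs reported 155.1 → residual 0.0 km
  HLID: calculated 41.6 vs reported 63.4 → residual 21.8 km
NEW, SAO, COR are mutually consistent (residuals ≈ 0); HLID is off by 21.8 km.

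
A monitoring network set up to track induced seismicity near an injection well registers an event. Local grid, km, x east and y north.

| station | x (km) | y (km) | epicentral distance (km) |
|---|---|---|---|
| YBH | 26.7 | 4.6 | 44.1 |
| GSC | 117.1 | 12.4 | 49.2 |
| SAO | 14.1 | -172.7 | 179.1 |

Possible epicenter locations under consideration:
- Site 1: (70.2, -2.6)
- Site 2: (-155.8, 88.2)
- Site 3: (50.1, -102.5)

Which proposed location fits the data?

For each candidate, compare |candidate − station| to the reported distance:
Site 1: residuals YBH 0.0, GSC 0.0, SAO 0.0 → max 0.0 km
Site 2: residuals YBH 156.6, GSC 234.0, SAO 132.2 → max 234.0 km
Site 3: residuals YBH 65.5, GSC 83.8, SAO 100.2 → max 100.2 km
Only Site 1 has all residuals ≈ 0.

Site 1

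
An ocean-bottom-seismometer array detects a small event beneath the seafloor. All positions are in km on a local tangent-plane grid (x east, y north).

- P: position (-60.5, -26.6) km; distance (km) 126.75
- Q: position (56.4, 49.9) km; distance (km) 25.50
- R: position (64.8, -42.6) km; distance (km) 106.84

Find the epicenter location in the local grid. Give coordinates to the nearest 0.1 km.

x ≈ 32.7 km, y ≈ 59.3 km

Circle about each station: (x + 60.5)² + (y + 26.6)² = 126.75²; (x − 56.4)² + (y − 49.9)² = 25.50²; (x − 64.8)² + (y + 42.6)² = 106.84².
Subtracting the P equation from the Q and R equations removes the quadratic terms:
233.8 x + 153.0 y = 16718.47
250.6 x − 32.0 y = 6296.77
Solving the 2×2 system: x ≈ 32.7, y ≈ 59.3 km.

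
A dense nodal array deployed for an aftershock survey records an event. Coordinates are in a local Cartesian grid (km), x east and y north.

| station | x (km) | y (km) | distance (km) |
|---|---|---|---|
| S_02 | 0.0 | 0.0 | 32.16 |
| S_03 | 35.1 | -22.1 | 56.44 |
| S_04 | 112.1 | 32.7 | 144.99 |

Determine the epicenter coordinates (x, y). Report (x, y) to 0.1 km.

-21.3 km east, -24.1 km north

Circle about each station: x² + y² = 32.16²; (x − 35.1)² + (y + 22.1)² = 56.44²; (x − 112.1)² + (y − 32.7)² = 144.99².
Subtracting the S_02 equation from the S_03 and S_04 equations removes the quadratic terms:
70.2 x − 44.2 y = -430.79
224.2 x + 65.4 y = -6352.13
Solving the 2×2 system: x ≈ -21.3, y ≈ -24.1 km.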